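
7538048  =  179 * 42112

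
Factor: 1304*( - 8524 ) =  - 2^5*163^1*2131^1 =- 11115296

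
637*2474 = 1575938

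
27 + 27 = 54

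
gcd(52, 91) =13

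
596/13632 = 149/3408 =0.04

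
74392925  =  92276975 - 17884050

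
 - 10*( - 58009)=580090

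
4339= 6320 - 1981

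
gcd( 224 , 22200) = 8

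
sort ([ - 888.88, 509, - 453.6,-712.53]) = [-888.88,- 712.53, - 453.6,509]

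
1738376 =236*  7366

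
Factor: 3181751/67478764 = 2^( - 2)*23^1*138337^1*16869691^(-1) 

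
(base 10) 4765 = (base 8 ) 11235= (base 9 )6474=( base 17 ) G85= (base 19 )D3F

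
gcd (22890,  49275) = 15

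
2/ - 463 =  - 1+461/463 = - 0.00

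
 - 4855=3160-8015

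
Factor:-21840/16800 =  - 13/10 =- 2^( - 1 ) *5^(- 1)*13^1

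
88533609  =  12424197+76109412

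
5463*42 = 229446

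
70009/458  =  152 + 393/458 = 152.86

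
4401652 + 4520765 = 8922417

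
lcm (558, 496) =4464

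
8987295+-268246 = 8719049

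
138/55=2 + 28/55 = 2.51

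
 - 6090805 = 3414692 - 9505497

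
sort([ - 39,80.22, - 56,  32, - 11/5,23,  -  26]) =[-56,- 39, - 26,-11/5,23, 32,80.22]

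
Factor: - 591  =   - 3^1*197^1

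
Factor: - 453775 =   -  5^2*7^1 *2593^1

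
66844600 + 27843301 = 94687901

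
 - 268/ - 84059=268/84059   =  0.00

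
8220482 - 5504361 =2716121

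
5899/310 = 5899/310 = 19.03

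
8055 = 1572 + 6483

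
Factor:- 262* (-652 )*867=148104408 = 2^3 * 3^1 * 17^2 * 131^1 * 163^1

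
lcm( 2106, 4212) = 4212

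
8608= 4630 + 3978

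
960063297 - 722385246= 237678051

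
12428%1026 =116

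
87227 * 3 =261681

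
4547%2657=1890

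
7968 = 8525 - 557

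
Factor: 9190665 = 3^4*5^1*11^1 *2063^1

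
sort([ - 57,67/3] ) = [ - 57,  67/3]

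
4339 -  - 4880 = 9219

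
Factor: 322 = 2^1*7^1  *  23^1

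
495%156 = 27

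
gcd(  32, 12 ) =4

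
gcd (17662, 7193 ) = 1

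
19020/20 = 951 = 951.00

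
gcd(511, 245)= 7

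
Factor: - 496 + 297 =-199 = -199^1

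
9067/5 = 9067/5  =  1813.40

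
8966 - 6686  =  2280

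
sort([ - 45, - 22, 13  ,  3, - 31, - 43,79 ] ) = [ - 45, - 43, - 31, - 22,3 , 13,  79]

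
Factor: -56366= - 2^1*28183^1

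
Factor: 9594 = 2^1*3^2 *13^1*41^1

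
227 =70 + 157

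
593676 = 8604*69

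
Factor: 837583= 837583^1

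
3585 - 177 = 3408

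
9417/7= 9417/7 = 1345.29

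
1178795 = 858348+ 320447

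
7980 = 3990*2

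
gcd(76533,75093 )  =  3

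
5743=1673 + 4070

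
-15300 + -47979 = -63279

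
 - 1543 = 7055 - 8598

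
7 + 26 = 33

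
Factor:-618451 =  - 131^1*4721^1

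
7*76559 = 535913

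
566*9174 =5192484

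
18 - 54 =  - 36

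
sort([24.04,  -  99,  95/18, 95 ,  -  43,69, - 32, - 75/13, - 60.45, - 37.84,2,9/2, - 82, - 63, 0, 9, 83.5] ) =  [ - 99, - 82, - 63, - 60.45,-43, - 37.84 , - 32,-75/13, 0, 2, 9/2,95/18, 9,24.04,69,83.5, 95]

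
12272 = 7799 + 4473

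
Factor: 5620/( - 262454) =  - 10/467 =- 2^1*5^1 * 467^( - 1) 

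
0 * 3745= 0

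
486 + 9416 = 9902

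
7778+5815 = 13593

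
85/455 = 17/91 = 0.19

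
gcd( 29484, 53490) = 6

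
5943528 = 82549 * 72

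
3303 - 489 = 2814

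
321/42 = 7 + 9/14  =  7.64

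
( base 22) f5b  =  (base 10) 7381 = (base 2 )1110011010101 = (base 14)2993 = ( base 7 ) 30343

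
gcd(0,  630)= 630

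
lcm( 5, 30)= 30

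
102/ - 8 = -51/4= -12.75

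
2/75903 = 2/75903 = 0.00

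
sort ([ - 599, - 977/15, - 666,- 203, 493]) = [ - 666, - 599,- 203, - 977/15, 493]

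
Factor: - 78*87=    -6786=-2^1* 3^2*13^1*29^1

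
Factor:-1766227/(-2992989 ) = 3^( - 1 )*997663^( -1 ) * 1766227^1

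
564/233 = 564/233 = 2.42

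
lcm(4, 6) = 12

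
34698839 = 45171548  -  10472709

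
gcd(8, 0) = 8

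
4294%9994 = 4294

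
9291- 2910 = 6381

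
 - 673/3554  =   - 673/3554 = - 0.19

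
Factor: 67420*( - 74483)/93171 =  - 5021643860/93171 = - 2^2*3^ ( - 1 )*5^1*13^(-1)*211^1*353^1*2389^( - 1 )*3371^1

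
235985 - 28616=207369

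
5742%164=2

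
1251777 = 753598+498179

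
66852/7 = 66852/7 = 9550.29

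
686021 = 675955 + 10066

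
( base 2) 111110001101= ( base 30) 4CL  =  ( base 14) 1645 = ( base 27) 5cc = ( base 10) 3981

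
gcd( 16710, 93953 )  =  1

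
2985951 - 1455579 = 1530372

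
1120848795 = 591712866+529135929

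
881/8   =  110 + 1/8 =110.12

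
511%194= 123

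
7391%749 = 650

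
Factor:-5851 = -5851^1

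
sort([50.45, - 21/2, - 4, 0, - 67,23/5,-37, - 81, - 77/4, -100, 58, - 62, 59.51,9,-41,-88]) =[ - 100, - 88, - 81, - 67, - 62, - 41, - 37, - 77/4, - 21/2, - 4,0, 23/5,9, 50.45 , 58,  59.51 ]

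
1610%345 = 230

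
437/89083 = 437/89083 = 0.00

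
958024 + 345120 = 1303144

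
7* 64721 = 453047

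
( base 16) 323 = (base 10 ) 803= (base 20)203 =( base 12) 56B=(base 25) 173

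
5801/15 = 5801/15 = 386.73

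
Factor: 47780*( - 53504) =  -2^10*5^1*11^1*19^1*2389^1 = -  2556421120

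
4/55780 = 1/13945= 0.00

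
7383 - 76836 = -69453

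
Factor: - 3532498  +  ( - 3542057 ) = - 3^1*5^1*19^1 * 103^1*241^1  =  -  7074555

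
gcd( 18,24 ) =6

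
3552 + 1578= 5130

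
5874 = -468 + 6342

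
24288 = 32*759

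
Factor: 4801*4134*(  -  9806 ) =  - 194622957204=-2^2*3^1*13^1*53^1*4801^1 * 4903^1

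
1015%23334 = 1015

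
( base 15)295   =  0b1001001110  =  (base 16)24E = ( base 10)590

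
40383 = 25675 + 14708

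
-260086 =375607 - 635693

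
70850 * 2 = 141700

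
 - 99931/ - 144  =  693+139/144 = 693.97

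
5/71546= 5/71546 = 0.00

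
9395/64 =9395/64 = 146.80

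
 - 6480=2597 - 9077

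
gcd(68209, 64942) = 1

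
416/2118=208/1059 = 0.20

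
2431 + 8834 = 11265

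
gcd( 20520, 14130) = 90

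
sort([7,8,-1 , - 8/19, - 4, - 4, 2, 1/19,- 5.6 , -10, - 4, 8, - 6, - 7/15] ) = [  -  10, - 6, - 5.6,- 4, - 4 , - 4, - 1, -7/15,-8/19,1/19, 2,7, 8,8]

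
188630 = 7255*26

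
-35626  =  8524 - 44150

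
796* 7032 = 5597472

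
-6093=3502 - 9595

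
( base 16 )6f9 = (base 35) 1G0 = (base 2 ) 11011111001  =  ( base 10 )1785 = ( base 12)1049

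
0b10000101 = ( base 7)250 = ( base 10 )133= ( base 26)53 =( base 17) 7E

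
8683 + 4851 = 13534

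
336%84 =0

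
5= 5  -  0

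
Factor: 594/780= 99/130 = 2^(-1 )*3^2*5^( - 1) * 11^1*13^( - 1)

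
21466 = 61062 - 39596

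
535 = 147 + 388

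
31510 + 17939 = 49449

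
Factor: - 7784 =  - 2^3*7^1*139^1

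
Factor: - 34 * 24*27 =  - 22032 =- 2^4*  3^4 * 17^1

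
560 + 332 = 892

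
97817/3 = 32605 + 2/3 = 32605.67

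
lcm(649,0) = 0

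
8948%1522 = 1338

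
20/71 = 20/71 = 0.28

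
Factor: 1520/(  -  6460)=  - 2^2*17^( - 1) = - 4/17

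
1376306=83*16582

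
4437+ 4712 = 9149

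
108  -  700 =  - 592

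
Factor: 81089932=2^2 *7^1*11^1*17^2*911^1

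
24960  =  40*624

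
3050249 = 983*3103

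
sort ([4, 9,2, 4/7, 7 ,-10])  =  [ - 10,4/7,2,4, 7, 9 ]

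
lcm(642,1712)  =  5136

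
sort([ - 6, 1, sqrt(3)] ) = [ - 6,1,sqrt( 3) ] 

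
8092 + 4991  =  13083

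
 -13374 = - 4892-8482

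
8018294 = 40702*197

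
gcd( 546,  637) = 91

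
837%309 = 219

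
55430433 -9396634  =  46033799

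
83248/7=83248/7=11892.57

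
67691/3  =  67691/3 = 22563.67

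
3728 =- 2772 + 6500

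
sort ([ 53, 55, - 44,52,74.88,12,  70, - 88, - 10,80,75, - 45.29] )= [-88, - 45.29,-44, - 10, 12,52,53, 55,70, 74.88,75,  80]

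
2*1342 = 2684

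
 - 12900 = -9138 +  - 3762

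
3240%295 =290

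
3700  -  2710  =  990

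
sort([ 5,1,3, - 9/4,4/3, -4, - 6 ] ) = [ - 6, - 4, - 9/4,1, 4/3,3,5 ] 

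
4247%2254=1993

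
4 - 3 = 1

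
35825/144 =35825/144 = 248.78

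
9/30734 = 9/30734 = 0.00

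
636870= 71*8970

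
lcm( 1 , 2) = 2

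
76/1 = 76 = 76.00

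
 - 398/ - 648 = 199/324 = 0.61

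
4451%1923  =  605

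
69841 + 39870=109711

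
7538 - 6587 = 951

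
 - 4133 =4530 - 8663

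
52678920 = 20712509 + 31966411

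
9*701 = 6309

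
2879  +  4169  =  7048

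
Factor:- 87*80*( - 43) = 2^4*3^1 * 5^1*29^1*43^1 = 299280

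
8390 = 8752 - 362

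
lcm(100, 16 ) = 400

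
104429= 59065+45364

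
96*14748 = 1415808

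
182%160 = 22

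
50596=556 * 91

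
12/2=6 =6.00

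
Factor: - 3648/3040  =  - 2^1*3^1*5^( - 1) =- 6/5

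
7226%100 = 26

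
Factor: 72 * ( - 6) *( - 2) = 2^5 *3^3 = 864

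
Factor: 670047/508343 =3^1*7^1 * 11^( - 1 )*37^(-1)*1249^( - 1 )*31907^1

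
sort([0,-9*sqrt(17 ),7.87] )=[  -  9*sqrt( 17 ), 0,7.87]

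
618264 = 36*17174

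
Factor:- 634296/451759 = -2^3*3^1*7^( -1 )*11^ ( - 1 )*13^1*19^1*107^1*5867^(-1)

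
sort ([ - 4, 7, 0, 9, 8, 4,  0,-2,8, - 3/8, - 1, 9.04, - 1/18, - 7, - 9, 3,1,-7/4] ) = [ - 9, - 7, - 4, - 2, - 7/4, - 1, - 3/8,-1/18,  0, 0, 1, 3, 4, 7, 8,8, 9, 9.04]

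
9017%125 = 17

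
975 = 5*195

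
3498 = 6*583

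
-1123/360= - 1123/360 = - 3.12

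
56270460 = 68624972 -12354512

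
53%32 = 21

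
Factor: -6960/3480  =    -  2 =- 2^1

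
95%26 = 17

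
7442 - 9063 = -1621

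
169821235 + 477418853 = 647240088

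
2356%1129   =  98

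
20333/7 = 20333/7 = 2904.71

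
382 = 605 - 223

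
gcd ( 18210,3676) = 2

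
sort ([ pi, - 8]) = [ - 8, pi]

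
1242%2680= 1242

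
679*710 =482090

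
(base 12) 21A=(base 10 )310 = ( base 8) 466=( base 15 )15A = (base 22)E2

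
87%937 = 87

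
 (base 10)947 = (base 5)12242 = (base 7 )2522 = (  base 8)1663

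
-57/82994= - 1 + 82937/82994 = - 0.00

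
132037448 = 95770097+36267351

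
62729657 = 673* 93209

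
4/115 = 4/115 = 0.03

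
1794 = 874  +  920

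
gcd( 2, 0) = 2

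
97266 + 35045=132311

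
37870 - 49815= - 11945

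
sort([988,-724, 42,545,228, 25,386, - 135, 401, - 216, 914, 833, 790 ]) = [ - 724, - 216, - 135, 25  ,  42, 228, 386, 401, 545 , 790, 833, 914, 988 ] 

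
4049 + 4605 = 8654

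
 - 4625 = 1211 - 5836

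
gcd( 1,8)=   1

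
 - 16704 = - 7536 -9168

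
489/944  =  489/944=0.52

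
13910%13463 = 447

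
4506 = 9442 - 4936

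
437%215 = 7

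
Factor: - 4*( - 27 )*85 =9180 = 2^2*3^3*5^1*17^1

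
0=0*46430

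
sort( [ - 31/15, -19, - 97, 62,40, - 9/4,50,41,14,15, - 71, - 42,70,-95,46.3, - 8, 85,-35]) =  [-97 ,- 95, - 71 , - 42, - 35, - 19, - 8,-9/4 ,-31/15,  14, 15,40,41,46.3,50,  62,70,85] 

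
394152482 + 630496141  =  1024648623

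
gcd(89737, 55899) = 1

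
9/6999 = 3/2333= 0.00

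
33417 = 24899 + 8518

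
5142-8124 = -2982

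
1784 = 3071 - 1287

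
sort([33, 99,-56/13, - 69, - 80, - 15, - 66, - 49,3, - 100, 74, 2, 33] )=[ - 100, - 80  , - 69,-66, - 49, - 15, -56/13,2, 3, 33, 33, 74, 99 ]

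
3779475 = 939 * 4025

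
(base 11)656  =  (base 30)q7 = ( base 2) 1100010011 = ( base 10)787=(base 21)1GA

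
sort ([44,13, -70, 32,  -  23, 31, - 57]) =[ -70,- 57 ,-23, 13, 31,32, 44]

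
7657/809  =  9 + 376/809 = 9.46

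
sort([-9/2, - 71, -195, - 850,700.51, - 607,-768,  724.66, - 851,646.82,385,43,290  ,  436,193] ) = [ - 851, - 850, - 768, - 607, - 195, - 71 ,-9/2,  43,  193,290,385,436, 646.82,700.51,724.66] 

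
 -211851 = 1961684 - 2173535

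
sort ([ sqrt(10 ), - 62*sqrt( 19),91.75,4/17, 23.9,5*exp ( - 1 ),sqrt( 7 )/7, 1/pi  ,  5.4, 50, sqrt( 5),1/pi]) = [ - 62*sqrt(19 ), 4/17, 1/pi,1/pi, sqrt( 7 ) /7,5*exp( - 1),  sqrt( 5 ),sqrt(10 ),5.4,23.9, 50, 91.75 ]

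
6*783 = 4698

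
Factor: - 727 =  - 727^1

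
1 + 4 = 5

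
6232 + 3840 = 10072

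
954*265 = 252810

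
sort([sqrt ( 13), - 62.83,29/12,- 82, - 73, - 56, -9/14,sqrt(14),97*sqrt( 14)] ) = [ - 82, - 73, - 62.83,  -  56,-9/14,29/12,sqrt(13),sqrt(14),97*sqrt(14)]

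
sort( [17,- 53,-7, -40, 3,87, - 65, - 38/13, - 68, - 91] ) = [ - 91,-68,- 65,-53,-40, - 7,-38/13, 3,  17, 87] 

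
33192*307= 10189944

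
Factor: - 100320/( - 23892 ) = 760/181 = 2^3*5^1*19^1*181^ ( - 1 )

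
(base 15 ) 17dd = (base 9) 7061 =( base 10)5158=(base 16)1426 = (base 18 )FGA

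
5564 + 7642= 13206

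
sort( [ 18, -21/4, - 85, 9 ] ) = [-85, - 21/4,9, 18] 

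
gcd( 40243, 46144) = 7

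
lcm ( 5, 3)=15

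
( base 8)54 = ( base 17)2A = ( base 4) 230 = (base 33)1B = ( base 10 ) 44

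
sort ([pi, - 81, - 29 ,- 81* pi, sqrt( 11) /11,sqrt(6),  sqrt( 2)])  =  [ - 81*pi, - 81  ,  -  29,sqrt(11) /11, sqrt( 2), sqrt( 6 ) , pi ] 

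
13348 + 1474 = 14822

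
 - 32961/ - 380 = 32961/380 =86.74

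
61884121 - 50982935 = 10901186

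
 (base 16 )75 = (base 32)3l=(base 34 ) 3f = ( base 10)117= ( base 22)57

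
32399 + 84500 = 116899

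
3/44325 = 1/14775 = 0.00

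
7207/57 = 126 + 25/57 = 126.44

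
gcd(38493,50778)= 819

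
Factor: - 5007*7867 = - 3^1*1669^1*7867^1  =  - 39390069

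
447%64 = 63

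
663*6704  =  4444752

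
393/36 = 131/12 =10.92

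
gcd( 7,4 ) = 1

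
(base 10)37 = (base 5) 122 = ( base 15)27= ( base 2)100101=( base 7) 52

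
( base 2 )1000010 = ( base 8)102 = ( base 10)66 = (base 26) 2E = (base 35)1v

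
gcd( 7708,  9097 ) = 1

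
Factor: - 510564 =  - 2^2*3^1*157^1 * 271^1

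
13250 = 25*530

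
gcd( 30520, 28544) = 8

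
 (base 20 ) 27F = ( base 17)353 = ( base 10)955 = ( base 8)1673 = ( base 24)1FJ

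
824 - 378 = 446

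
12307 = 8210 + 4097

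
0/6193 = 0 = 0.00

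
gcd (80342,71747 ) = 1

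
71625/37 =71625/37 = 1935.81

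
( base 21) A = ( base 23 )a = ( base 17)a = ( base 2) 1010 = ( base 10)10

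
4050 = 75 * 54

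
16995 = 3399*5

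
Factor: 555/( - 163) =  - 3^1*5^1*37^1* 163^( - 1)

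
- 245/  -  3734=245/3734= 0.07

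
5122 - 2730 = 2392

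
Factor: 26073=3^2 * 2897^1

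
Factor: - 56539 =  - 7^1*41^1*197^1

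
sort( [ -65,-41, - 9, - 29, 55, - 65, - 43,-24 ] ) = [ - 65, - 65, - 43, - 41, - 29, - 24,- 9, 55]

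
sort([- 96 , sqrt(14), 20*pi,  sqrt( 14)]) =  [ -96,sqrt( 14 ), sqrt(14), 20*pi]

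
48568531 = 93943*517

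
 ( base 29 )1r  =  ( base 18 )32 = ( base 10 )56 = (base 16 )38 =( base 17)35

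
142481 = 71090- - 71391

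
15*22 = 330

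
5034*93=468162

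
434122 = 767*566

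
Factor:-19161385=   -5^1*1277^1*3001^1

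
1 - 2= -1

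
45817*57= 2611569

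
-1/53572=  - 1 + 53571/53572 = - 0.00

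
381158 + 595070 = 976228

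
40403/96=40403/96 = 420.86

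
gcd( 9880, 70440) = 40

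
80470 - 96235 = -15765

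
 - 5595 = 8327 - 13922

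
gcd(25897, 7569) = 29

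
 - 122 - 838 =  - 960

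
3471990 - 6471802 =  - 2999812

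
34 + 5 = 39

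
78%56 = 22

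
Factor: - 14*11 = -154 = - 2^1 * 7^1 * 11^1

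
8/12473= 8/12473 = 0.00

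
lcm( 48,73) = 3504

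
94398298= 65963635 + 28434663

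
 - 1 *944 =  - 944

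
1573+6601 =8174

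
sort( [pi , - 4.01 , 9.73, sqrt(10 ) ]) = [ - 4.01, pi,sqrt(10 ),  9.73] 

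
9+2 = 11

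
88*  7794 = 685872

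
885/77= 885/77 =11.49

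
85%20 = 5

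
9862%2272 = 774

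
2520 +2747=5267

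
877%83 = 47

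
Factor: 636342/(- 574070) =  - 3^1*5^( - 1 ) *59^( - 1) *109^1  =  - 327/295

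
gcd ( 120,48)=24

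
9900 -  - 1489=11389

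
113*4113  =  464769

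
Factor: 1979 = 1979^1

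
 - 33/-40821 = 1/1237 =0.00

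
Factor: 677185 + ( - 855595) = -2^1*3^1*5^1 * 19^1*313^1 = - 178410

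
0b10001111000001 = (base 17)1eb7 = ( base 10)9153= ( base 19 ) 166e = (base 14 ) 349b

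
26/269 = 26/269 = 0.10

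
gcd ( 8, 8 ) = 8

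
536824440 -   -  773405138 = 1310229578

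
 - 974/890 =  - 2 + 403/445=- 1.09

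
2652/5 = 530+2/5 = 530.40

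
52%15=7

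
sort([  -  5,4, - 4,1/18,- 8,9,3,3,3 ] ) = [ - 8, - 5 ,- 4, 1/18, 3,  3,3, 4 , 9] 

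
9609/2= 9609/2 = 4804.50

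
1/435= 1/435 = 0.00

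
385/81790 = 77/16358 = 0.00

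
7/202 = 7/202 = 0.03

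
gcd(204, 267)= 3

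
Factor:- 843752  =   - 2^3*7^1*13^1*19^1*61^1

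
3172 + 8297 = 11469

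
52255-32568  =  19687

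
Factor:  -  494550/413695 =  -2^1*3^2*5^1*7^1*  17^( - 1 ) *31^( - 1 ) = - 630/527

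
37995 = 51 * 745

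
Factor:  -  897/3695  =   - 3^1*5^( - 1 ) * 13^1 * 23^1*739^(- 1) 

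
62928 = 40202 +22726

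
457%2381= 457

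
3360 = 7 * 480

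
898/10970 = 449/5485= 0.08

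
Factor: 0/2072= 0^1 = 0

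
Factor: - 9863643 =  - 3^1* 3287881^1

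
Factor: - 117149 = -31^1 * 3779^1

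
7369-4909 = 2460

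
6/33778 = 3/16889= 0.00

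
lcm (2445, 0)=0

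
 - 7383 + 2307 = -5076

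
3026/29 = 104 +10/29   =  104.34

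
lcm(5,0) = 0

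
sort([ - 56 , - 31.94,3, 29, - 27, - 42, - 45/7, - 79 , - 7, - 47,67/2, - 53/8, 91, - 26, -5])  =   [ - 79, - 56,-47, - 42, - 31.94, - 27, - 26, - 7, - 53/8, - 45/7 , - 5,3,29 , 67/2,91 ] 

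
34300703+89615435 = 123916138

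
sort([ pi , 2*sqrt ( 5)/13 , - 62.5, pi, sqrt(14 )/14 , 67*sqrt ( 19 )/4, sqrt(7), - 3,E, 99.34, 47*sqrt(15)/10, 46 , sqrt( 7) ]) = [ - 62.5, -3,sqrt( 14)/14, 2*sqrt ( 5)/13, sqrt( 7 ),sqrt( 7 ), E, pi,pi, 47*sqrt(15 ) /10, 46, 67*sqrt( 19)/4, 99.34 ] 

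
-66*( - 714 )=47124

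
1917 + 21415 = 23332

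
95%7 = 4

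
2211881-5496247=-3284366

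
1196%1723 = 1196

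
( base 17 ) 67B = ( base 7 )5302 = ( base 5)24424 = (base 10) 1864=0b11101001000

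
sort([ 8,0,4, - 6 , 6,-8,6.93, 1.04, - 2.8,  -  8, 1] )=[ - 8 , - 8,-6, - 2.8,0,1,1.04,4, 6 , 6.93, 8]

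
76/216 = 19/54 = 0.35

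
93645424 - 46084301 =47561123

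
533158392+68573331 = 601731723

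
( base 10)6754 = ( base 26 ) 9PK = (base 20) ghe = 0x1a62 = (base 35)5HY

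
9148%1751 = 393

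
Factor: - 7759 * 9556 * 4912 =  - 2^6* 307^1*2389^1 * 7759^1 = -364200259648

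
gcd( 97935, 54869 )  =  1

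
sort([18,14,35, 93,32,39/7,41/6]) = [39/7, 41/6,14, 18,32,35, 93]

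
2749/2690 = 2749/2690=1.02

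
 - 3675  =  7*(  -  525)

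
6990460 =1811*3860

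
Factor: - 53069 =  - 53069^1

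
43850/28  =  21925/14= 1566.07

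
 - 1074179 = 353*(-3043 )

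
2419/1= 2419=2419.00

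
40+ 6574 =6614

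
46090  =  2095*22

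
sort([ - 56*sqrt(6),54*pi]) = [ - 56*sqrt( 6), 54 * pi]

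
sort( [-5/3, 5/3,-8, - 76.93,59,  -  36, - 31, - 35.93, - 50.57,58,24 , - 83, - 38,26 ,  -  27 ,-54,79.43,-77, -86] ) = [ - 86, - 83, - 77, - 76.93,  -  54, - 50.57,  -  38, - 36, - 35.93,-31, - 27 , - 8,  -  5/3,5/3,24, 26,58,59, 79.43]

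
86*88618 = 7621148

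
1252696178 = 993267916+259428262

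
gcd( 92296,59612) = 4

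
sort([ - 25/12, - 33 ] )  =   [ - 33 ,- 25/12]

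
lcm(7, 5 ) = 35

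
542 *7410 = 4016220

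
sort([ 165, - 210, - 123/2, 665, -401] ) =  [-401, - 210, - 123/2, 165, 665 ] 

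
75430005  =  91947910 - 16517905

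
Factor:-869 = -11^1*79^1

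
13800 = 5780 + 8020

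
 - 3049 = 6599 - 9648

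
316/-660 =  -79/165 = - 0.48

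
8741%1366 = 545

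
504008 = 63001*8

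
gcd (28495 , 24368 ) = 1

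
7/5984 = 7/5984 = 0.00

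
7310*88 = 643280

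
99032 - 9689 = 89343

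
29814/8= 14907/4 = 3726.75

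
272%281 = 272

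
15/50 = 3/10= 0.30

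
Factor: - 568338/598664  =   - 284169/299332  =  - 2^( - 2 ) * 3^1*11^ (  -  1)*6803^(-1 ) * 94723^1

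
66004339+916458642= 982462981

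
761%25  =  11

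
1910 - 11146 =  - 9236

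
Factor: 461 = 461^1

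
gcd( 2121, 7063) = 7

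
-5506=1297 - 6803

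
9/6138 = 1/682 = 0.00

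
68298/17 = 68298/17 = 4017.53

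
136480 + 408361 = 544841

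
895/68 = 13 + 11/68 = 13.16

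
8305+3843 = 12148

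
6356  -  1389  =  4967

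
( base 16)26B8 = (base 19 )188D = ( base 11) 74A1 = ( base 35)837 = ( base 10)9912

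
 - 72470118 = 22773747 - 95243865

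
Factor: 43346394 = 2^1*3^3*7^1*13^1*8821^1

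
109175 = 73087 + 36088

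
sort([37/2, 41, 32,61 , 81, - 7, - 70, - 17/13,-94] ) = [  -  94, - 70, - 7, - 17/13, 37/2,  32, 41, 61, 81]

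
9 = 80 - 71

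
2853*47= 134091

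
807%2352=807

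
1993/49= 1993/49 = 40.67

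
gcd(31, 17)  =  1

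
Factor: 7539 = 3^1 * 7^1*359^1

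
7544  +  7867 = 15411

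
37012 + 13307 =50319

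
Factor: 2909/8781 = 3^( - 1)*2909^1*2927^(-1 )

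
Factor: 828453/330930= 276151/110310 = 2^( - 1 ) * 3^( - 1)* 5^( - 1)*3677^(- 1)*276151^1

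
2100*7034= 14771400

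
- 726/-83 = 8 + 62/83  =  8.75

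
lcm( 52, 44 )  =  572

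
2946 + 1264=4210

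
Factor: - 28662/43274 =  - 3^1*7^ ( - 1 )*11^(-1 )*17^1 = - 51/77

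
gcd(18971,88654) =1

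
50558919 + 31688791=82247710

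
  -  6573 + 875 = -5698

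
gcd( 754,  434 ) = 2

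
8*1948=15584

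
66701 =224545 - 157844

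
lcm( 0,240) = 0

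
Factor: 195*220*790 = 33891000 = 2^3 * 3^1 * 5^3*11^1*  13^1*79^1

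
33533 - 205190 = -171657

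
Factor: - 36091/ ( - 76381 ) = 11^1*  193^1 * 4493^( - 1 ) =2123/4493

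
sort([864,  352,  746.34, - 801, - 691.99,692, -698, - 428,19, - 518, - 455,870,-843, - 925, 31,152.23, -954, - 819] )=[ - 954  , - 925 , - 843 , - 819, - 801, - 698,  -  691.99, - 518, - 455,- 428,19,31, 152.23, 352,  692,746.34, 864,870] 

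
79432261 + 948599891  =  1028032152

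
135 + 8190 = 8325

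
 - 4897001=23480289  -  28377290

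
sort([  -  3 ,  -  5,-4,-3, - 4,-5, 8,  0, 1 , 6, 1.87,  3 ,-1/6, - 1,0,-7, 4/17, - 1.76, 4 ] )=[-7,-5,  -  5, - 4,-4, - 3,-3, - 1.76,-1, - 1/6, 0, 0, 4/17,1,1.87,3,4,6, 8] 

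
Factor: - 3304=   -  2^3*7^1 *59^1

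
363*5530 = 2007390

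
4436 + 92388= 96824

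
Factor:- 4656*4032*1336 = - 25080717312 = - 2^13 * 3^3*7^1 *97^1 *167^1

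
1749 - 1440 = 309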